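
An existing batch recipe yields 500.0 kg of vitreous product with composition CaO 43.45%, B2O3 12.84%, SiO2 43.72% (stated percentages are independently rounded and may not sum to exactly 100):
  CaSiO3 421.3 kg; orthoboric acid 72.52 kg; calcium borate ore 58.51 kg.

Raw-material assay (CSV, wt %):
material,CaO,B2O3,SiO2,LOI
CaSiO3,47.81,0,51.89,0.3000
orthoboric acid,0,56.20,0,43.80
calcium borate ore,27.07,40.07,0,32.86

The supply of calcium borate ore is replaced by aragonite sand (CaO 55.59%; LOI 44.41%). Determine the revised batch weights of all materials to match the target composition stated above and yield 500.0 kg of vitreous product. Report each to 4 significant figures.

Rounding to 4 significant figures governs each working value as printed — exact precision is kept in every operation; each reported number is rounded a single time — derived quantities, including yield, glass mass, totals, three oxide percentages, ignition loss, are rebuilt using the weight values per 500.0 kg of glass in full float precision as they appear in the problem or the answer.
Target masses of each oxide per 500.0 kg vitreous product:
  CaO: 43.45% × 500.0 = 217.2 kg
  B2O3: 12.84% × 500.0 = 64.20 kg
  SiO2: 43.72% × 500.0 = 218.6 kg
Per-oxide balance check applying the batch weights above, versus the basis set out (every target is met by its sum given rounding of the digits):
  CaO: 421.3·0.4781 + 28.49·0.5559 = 217.3 kg (target 217.2 kg)
  B2O3: 114.2·0.5620 = 64.18 kg (target 64.20 kg)
  SiO2: 421.3·0.5189 = 218.6 kg (target 218.6 kg)
The glass-mass cross-check: batch total minus LOI = 500.1 kg (summing oxide targets gives 500.0 kg; versus the stated basis of 500.0 kg — deltas are rounding alone).
Adding the batch up: Σ batch = 564.0 kg; ignition loss, Σ(batch × LOI) = 63.94 kg; as yield: glass ÷ batch → 88.66%.

Revised batch per 500.0 kg vitreous product:
  CaSiO3: 421.3 kg
  orthoboric acid: 114.2 kg
  aragonite sand: 28.49 kg
Total batch = 564.0 kg; LOI loss = 63.94 kg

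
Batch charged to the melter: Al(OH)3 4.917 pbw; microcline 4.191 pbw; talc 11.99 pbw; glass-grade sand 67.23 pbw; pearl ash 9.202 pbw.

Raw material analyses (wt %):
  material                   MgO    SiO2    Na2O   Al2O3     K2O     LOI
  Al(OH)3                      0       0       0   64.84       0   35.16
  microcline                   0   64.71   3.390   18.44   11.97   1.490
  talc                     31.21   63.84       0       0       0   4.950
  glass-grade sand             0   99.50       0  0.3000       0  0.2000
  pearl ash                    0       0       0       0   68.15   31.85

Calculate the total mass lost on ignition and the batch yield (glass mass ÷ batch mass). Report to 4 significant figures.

LOI loss = 5.450 pbw; glass = 92.08 pbw; yield = 94.41%

Working values are shown, with 4-significant-figure rounding, when written out — each numeric step runs at full precision throughout; every reported result is rounded exactly once; the derived quantities are carried from the weighed amounts on 92.08 pbw of glass at full precision (totals, LOI, five oxide percentages, net glass mass, yield), exactly as printed in the problem or the answer.
LOI of each material in turn:
  Al(OH)3: 4.917 × 0.3516 = 1.729 pbw
  microcline: 4.191 × 0.01490 = 0.06245 pbw
  talc: 11.99 × 0.04950 = 0.5935 pbw
  glass-grade sand: 67.23 × 0.002000 = 0.1345 pbw
  pearl ash: 9.202 × 0.3185 = 2.931 pbw
Total LOI = 5.450 pbw
Glass = batch − LOI = 97.53 − 5.450 = 92.08 pbw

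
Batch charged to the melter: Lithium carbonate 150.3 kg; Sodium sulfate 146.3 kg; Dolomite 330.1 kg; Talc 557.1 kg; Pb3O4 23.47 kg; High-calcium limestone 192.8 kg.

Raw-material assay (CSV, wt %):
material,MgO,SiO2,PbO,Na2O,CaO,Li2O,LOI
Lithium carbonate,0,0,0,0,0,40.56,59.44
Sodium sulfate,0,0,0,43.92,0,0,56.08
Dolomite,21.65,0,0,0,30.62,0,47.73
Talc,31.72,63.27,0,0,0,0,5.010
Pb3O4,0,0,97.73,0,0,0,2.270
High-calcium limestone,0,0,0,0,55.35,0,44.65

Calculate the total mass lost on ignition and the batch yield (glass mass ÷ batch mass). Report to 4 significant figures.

The intermediate values appear, rounded to four significant digits, within the worked lines. All arithmetic keeps exact precision at all times; each reported result sees exactly one rounding; the derived quantities, which include the yield, net glass mass, ignition loss, six oxide percentages, the totals, are carried in full precision, as given in the problem or the answer, starting from the weights per 956.6 kg of glass.
Per-material ignition loss:
  Lithium carbonate: 150.3 × 0.5944 = 89.34 kg
  Sodium sulfate: 146.3 × 0.5608 = 82.05 kg
  Dolomite: 330.1 × 0.4773 = 157.6 kg
  Talc: 557.1 × 0.05010 = 27.91 kg
  Pb3O4: 23.47 × 0.02270 = 0.5328 kg
  High-calcium limestone: 192.8 × 0.4465 = 86.09 kg
Total LOI = 443.5 kg
Glass = batch − LOI = 1400 − 443.5 = 956.6 kg

LOI loss = 443.5 kg; glass = 956.6 kg; yield = 68.33%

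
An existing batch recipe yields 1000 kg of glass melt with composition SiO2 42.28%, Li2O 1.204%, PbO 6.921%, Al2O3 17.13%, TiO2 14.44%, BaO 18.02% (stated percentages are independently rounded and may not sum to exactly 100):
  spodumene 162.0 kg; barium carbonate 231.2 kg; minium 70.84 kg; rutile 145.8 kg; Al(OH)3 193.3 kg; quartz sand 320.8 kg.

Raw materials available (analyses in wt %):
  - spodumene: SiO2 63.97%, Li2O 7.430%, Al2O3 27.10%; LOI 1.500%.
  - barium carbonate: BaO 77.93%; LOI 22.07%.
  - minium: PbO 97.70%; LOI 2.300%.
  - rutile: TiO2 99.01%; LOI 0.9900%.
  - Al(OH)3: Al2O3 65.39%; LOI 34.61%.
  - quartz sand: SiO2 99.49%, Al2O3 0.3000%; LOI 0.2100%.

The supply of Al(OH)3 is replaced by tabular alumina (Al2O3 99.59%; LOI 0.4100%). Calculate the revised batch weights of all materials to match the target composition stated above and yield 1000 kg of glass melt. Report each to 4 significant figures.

Revised batch per 1000 kg glass melt:
  spodumene: 162.0 kg
  barium carbonate: 231.2 kg
  minium: 70.84 kg
  rutile: 145.8 kg
  tabular alumina: 126.9 kg
  quartz sand: 320.8 kg
Total batch = 1058 kg; LOI loss = 57.72 kg

Mid-chain values are shown, rounded to 4 significant digits, within the worked lines. Each numeric step runs at full float precision throughout. Each reported value is rounded exactly once. Derived quantities, which include the six compositions, LOI, the totals, net glass mass, yield, are computed in full float precision, exactly as printed in question or answer, from the batch weights at 1000 kg of glass.
Oxide mass targets, per 1000 kg glass melt:
  SiO2: 42.28% × 1000 = 422.8 kg
  Li2O: 1.204% × 1000 = 12.04 kg
  PbO: 6.921% × 1000 = 69.21 kg
  Al2O3: 17.13% × 1000 = 171.3 kg
  TiO2: 14.44% × 1000 = 144.4 kg
  BaO: 18.02% × 1000 = 180.2 kg
Mass-balance tally per oxide with the batch weights as given, for the quoted basis mass (target by target, the sums agree once rounding is allowed for):
  SiO2: 162.0·0.6397 + 320.8·0.9949 = 422.8 kg (target 422.8 kg)
  Li2O: 162.0·0.07430 = 12.04 kg (target 12.04 kg)
  PbO: 70.84·0.9770 = 69.21 kg (target 69.21 kg)
  Al2O3: 162.0·0.2710 + 126.9·0.9959 + 320.8·0.003000 = 171.2 kg (target 171.3 kg)
  TiO2: 145.8·0.9901 = 144.4 kg (target 144.4 kg)
  BaO: 231.2·0.7793 = 180.2 kg (target 180.2 kg)
Glass mass check: net batch after ignition = 999.8 kg (summing oxide targets gives 1000 kg; against the stated basis, 1000 kg — rounding explains the deltas).
Batch grand total — Σ batch = 1058 kg; LOI loss = Σ batch·LOI = 57.72 kg; as yield: glass ÷ batch → 94.54%.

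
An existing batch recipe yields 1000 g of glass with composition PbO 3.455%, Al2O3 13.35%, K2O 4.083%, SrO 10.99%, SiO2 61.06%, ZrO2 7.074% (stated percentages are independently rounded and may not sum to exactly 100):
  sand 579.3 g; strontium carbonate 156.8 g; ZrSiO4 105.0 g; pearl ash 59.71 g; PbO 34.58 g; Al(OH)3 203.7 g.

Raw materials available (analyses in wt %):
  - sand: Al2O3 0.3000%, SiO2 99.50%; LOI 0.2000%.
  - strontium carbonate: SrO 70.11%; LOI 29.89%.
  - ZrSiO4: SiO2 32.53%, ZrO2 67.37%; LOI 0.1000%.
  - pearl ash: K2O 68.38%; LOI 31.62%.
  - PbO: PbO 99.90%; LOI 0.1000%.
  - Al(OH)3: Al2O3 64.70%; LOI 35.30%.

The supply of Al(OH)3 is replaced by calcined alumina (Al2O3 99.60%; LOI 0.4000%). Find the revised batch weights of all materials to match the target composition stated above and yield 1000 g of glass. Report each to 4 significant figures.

Working values are displayed (rounded to four significant figures) alongside each step — all internal work holds exact precision at all times. Every reported result is rounded just once; all derived quantities are carried from the batch weights on 1000 g of glass in full float precision (net glass mass, totals, LOI, the six compositions, the yield) precisely as stated by problem or answer.
Oxide mass targets, per 1000 g glass:
  PbO: 3.455% × 1000 = 34.55 g
  Al2O3: 13.35% × 1000 = 133.5 g
  K2O: 4.083% × 1000 = 40.83 g
  SrO: 10.99% × 1000 = 109.9 g
  SiO2: 61.06% × 1000 = 610.6 g
  ZrO2: 7.074% × 1000 = 70.74 g
Verifying the oxide balance from the weights as reported, at the basis given (sum by sum, the targets are met net of answer rounding effects):
  PbO: 34.58·0.9990 = 34.55 g (target 34.55 g)
  Al2O3: 579.3·0.003000 + 132.3·0.9960 = 133.5 g (target 133.5 g)
  K2O: 59.71·0.6838 = 40.83 g (target 40.83 g)
  SrO: 156.8·0.7011 = 109.9 g (target 109.9 g)
  SiO2: 579.3·0.9950 + 105.0·0.3253 = 610.6 g (target 610.6 g)
  ZrO2: 105.0·0.6737 = 70.74 g (target 70.74 g)
Glass-mass bookkeeping: total batch − LOI = 1000 g (summing oxide targets gives 1000 g; against the stated basis, 1000 g — rounding explains the deltas).
Batch total: Σ batch = 1068 g; LOI removed, Σ of batch·LOI: 67.58 g; yield: glass divided by total = 93.67%.

Revised batch per 1000 g glass:
  sand: 579.3 g
  strontium carbonate: 156.8 g
  ZrSiO4: 105.0 g
  pearl ash: 59.71 g
  PbO: 34.58 g
  calcined alumina: 132.3 g
Total batch = 1068 g; LOI loss = 67.58 g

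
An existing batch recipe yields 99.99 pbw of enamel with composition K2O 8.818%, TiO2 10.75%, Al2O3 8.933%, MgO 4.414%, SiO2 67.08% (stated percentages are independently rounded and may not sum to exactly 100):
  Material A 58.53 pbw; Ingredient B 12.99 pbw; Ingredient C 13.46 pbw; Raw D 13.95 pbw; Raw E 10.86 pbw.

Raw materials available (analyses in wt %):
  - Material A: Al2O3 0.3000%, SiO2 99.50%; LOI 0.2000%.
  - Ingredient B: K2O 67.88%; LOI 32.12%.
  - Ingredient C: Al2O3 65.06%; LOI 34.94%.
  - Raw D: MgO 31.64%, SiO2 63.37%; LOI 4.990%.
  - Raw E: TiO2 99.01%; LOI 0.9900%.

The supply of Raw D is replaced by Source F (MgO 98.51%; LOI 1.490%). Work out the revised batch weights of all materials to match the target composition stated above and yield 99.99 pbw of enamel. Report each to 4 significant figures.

Working values are shown, with 4-significant-figure rounding, on the page; the whole derivation keeps full precision throughout. Every reported result is rounded a single time — derived quantities are carried at full float precision (LOI, the yield, net glass mass, five oxide percentages, the totals) using the weight values at 99.99 pbw of glass exactly as shown in the problem or answer text.
Target oxide masses per 99.99 pbw enamel:
  K2O: 8.818% × 99.99 = 8.817 pbw
  TiO2: 10.75% × 99.99 = 10.75 pbw
  Al2O3: 8.933% × 99.99 = 8.932 pbw
  MgO: 4.414% × 99.99 = 4.414 pbw
  SiO2: 67.08% × 99.99 = 67.07 pbw
Mass-balance tally per oxide given the weights on record, against the basis in use (every target is met by its sum exact up to rounding of places):
  K2O: 12.99·0.6788 = 8.818 pbw (target 8.817 pbw)
  TiO2: 10.86·0.9901 = 10.75 pbw (target 10.75 pbw)
  Al2O3: 67.41·0.003000 + 13.42·0.6506 = 8.933 pbw (target 8.932 pbw)
  MgO: 4.480·0.9851 = 4.413 pbw (target 4.414 pbw)
  SiO2: 67.41·0.9950 = 67.07 pbw (target 67.07 pbw)
Glass-mass bookkeeping: batch Σ − ignition loss = 99.99 pbw (targets for the oxides total 99.99 pbw; basis as stated: 99.99 pbw — differing by rounding only).
Batch total: Σ batch = 109.2 pbw; ignition loss, Σ(batch × LOI) = 9.170 pbw; the yield ratio, glass ÷ batch: 91.60%.

Revised batch per 99.99 pbw enamel:
  Material A: 67.41 pbw
  Ingredient B: 12.99 pbw
  Ingredient C: 13.42 pbw
  Source F: 4.480 pbw
  Raw E: 10.86 pbw
Total batch = 109.2 pbw; LOI loss = 9.170 pbw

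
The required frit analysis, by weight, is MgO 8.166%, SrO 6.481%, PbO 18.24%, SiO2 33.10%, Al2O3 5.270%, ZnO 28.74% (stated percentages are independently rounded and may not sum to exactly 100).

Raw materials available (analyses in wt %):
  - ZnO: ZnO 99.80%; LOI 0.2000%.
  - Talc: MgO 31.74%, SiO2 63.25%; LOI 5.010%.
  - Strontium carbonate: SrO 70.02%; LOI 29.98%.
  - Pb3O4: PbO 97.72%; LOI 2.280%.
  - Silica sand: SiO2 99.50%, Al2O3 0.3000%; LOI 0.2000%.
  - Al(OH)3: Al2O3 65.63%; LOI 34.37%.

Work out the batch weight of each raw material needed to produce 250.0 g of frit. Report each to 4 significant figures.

Batch per 250.0 g frit:
  ZnO: 71.99 g
  Talc: 64.32 g
  Strontium carbonate: 23.14 g
  Pb3O4: 46.66 g
  Silica sand: 42.28 g
  Al(OH)3: 19.88 g
Total batch = 268.3 g; LOI loss = 18.28 g; yield = 93.18%

Every computation runs at full float precision in all steps; in-progress results are displayed (rounded to 4 significant figures) in the working; exactly one rounding lands on every reported figure — the derived quantities are carried using the weight values per 250.0 g of glass at exact precision (net glass mass, the six compositions, the totals, yield, ignition loss), as given in the problem or answer text.
Target oxide masses per 250.0 g frit:
  MgO: 8.166% × 250.0 = 20.42 g
  SrO: 6.481% × 250.0 = 16.20 g
  PbO: 18.24% × 250.0 = 45.60 g
  SiO2: 33.10% × 250.0 = 82.75 g
  Al2O3: 5.270% × 250.0 = 13.18 g
  ZnO: 28.74% × 250.0 = 71.85 g
Mass-balance tally per oxide applying the batch weights above, at the basis given (summed amounts equal target values up to rounding of the answer):
  MgO: 64.32·0.3174 = 20.42 g (target 20.42 g)
  SrO: 23.14·0.7002 = 16.20 g (target 16.20 g)
  PbO: 46.66·0.9772 = 45.60 g (target 45.60 g)
  SiO2: 64.32·0.6325 + 42.28·0.9950 = 82.75 g (target 82.75 g)
  Al2O3: 42.28·0.003000 + 19.88·0.6563 = 13.17 g (target 13.18 g)
  ZnO: 71.99·0.9980 = 71.85 g (target 71.85 g)
Mass balance on the glass: batch total minus LOI = 250.0 g (the Σ of target masses is 250.0 g; the stated basis being 250.0 g — a pure rounding effect).
Whole-batch sum: Σ batch = 268.3 g; LOI removed, Σ of batch·LOI: 18.28 g; as yield: glass ÷ batch → 93.18%.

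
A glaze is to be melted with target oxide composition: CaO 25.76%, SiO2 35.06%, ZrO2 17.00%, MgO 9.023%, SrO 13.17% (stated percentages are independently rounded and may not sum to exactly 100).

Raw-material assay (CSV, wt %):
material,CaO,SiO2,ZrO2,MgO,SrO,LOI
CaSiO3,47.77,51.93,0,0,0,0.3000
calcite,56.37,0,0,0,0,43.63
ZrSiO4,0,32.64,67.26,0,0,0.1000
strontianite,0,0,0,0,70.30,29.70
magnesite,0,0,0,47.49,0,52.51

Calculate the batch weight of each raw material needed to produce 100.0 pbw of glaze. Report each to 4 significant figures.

Values along the way are displayed rounded to 4 significant figures on the page — all arithmetic keeps full precision at all times. Every reported number is rounded only once; the derived quantities (totals, LOI, the yield, five oxide percentages, net glass mass) are recomputed starting from the weights on 100.0 pbw of glass in full float precision, as set out in either problem or answer.
Target oxide masses per 100.0 pbw glaze:
  CaO: 25.76% × 100.0 = 25.76 pbw
  SiO2: 35.06% × 100.0 = 35.06 pbw
  ZrO2: 17.00% × 100.0 = 17.00 pbw
  MgO: 9.023% × 100.0 = 9.023 pbw
  SrO: 13.17% × 100.0 = 13.17 pbw
Per-oxide balance check using the reported weights, against the basis in use (every target is met by its sum once rounding is allowed for):
  CaO: 51.63·0.4777 + 1.947·0.5637 = 25.76 pbw (target 25.76 pbw)
  SiO2: 51.63·0.5193 + 25.28·0.3264 = 35.06 pbw (target 35.06 pbw)
  ZrO2: 25.28·0.6726 = 17.00 pbw (target 17.00 pbw)
  MgO: 19.00·0.4749 = 9.023 pbw (target 9.023 pbw)
  SrO: 18.73·0.7030 = 13.17 pbw (target 13.17 pbw)
Consistency of the glass mass: total batch − LOI = 100.0 pbw (the targets, summed, come to 100.0 pbw; basis as stated: 100.0 pbw — any gap is answer rounding).
Adding the batch up: Σ batch = 116.6 pbw; Σ batch·LOI gives LOI loss = 16.57 pbw; yield = glass ÷ total batch = 85.79%.

Batch per 100.0 pbw glaze:
  CaSiO3: 51.63 pbw
  calcite: 1.947 pbw
  ZrSiO4: 25.28 pbw
  strontianite: 18.73 pbw
  magnesite: 19.00 pbw
Total batch = 116.6 pbw; LOI loss = 16.57 pbw; yield = 85.79%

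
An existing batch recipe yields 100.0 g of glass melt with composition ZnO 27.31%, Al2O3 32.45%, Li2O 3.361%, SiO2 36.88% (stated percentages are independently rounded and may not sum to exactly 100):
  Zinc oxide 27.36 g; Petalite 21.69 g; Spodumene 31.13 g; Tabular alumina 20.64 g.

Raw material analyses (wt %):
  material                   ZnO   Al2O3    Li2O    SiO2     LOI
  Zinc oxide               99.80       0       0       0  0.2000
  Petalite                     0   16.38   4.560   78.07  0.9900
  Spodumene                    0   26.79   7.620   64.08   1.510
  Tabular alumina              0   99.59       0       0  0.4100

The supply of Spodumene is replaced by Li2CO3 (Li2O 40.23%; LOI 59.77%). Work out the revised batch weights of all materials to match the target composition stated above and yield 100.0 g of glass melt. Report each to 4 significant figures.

Intermediates appear rounded to four significant figures as written. Full float precision is kept through the solve; a single rounding produces every reported figure; derived quantities are computed at exact precision (ignition loss, the totals, yield, net glass mass, the four compositions) using the weight values on 100.0 g of glass as they appear in the problem or the answer.
Target masses of each oxide per 100.0 g glass melt:
  ZnO: 27.31% × 100.0 = 27.31 g
  Al2O3: 32.45% × 100.0 = 32.45 g
  Li2O: 3.361% × 100.0 = 3.361 g
  SiO2: 36.88% × 100.0 = 36.88 g
A balance pass over the oxides, from the weights as reported, on the stated basis (each sum matches its target mass net of answer rounding effects):
  ZnO: 27.36·0.9980 = 27.31 g (target 27.31 g)
  Al2O3: 47.24·0.1638 + 24.81·0.9959 = 32.45 g (target 32.45 g)
  Li2O: 47.24·0.04560 + 3.000·0.4023 = 3.361 g (target 3.361 g)
  SiO2: 47.24·0.7807 = 36.88 g (target 36.88 g)
Glass-mass sanity pass: net batch after ignition = 99.99 g (the Σ of target masses is 100.0 g; the stated basis being 100.0 g — gaps are rounding artifacts).
Total batch = Σ batch = 102.4 g; Σ batch·LOI gives LOI loss = 2.417 g; the yield ratio, glass ÷ batch: 97.64%.

Revised batch per 100.0 g glass melt:
  Zinc oxide: 27.36 g
  Petalite: 47.24 g
  Li2CO3: 3.000 g
  Tabular alumina: 24.81 g
Total batch = 102.4 g; LOI loss = 2.417 g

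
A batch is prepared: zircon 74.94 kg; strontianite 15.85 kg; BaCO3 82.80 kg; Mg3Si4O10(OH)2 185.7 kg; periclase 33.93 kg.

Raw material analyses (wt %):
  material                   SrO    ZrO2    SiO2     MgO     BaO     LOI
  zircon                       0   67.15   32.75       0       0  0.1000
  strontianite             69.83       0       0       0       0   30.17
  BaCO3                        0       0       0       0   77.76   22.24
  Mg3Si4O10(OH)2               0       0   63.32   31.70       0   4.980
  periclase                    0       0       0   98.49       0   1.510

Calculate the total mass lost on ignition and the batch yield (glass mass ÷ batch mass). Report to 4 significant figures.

Each numeric step maintains full precision at all times; working values appear rounded to four significant figures in the printout — each reported value receives exactly one rounding; all derived quantities, which include yield, LOI, five oxide percentages, net glass mass, the totals, are rebuilt in full float precision, as written in question or answer, starting from the weights at 360.2 kg of glass.
Material-by-material LOI:
  zircon: 74.94 × 0.001000 = 0.07494 kg
  strontianite: 15.85 × 0.3017 = 4.782 kg
  BaCO3: 82.80 × 0.2224 = 18.41 kg
  Mg3Si4O10(OH)2: 185.7 × 0.04980 = 9.248 kg
  periclase: 33.93 × 0.01510 = 0.5123 kg
Total LOI = 33.03 kg
Glass = batch − LOI = 393.2 − 33.03 = 360.2 kg

LOI loss = 33.03 kg; glass = 360.2 kg; yield = 91.60%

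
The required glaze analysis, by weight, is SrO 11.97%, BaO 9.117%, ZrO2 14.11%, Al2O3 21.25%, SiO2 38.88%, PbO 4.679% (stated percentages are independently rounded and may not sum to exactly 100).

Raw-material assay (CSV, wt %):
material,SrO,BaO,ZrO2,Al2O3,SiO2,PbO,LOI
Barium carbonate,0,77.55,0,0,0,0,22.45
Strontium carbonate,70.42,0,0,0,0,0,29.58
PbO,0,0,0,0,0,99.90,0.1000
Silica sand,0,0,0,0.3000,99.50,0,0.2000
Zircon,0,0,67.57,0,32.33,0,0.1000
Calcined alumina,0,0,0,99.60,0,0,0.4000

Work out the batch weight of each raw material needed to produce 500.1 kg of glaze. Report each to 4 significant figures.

Intermediates are printed, rounded to 4 significant figures, across the worked steps — all arithmetic holds full float precision in all steps — each reported value undergoes a single rounding. Derived quantities are re-derived at full float precision (the totals, yield, six oxide percentages, glass mass, ignition loss) starting from the weights at 500.1 kg of glass as they appear in question or answer.
Target masses of each oxide per 500.1 kg glaze:
  SrO: 11.97% × 500.1 = 59.86 kg
  BaO: 9.117% × 500.1 = 45.59 kg
  ZrO2: 14.11% × 500.1 = 70.56 kg
  Al2O3: 21.25% × 500.1 = 106.3 kg
  SiO2: 38.88% × 500.1 = 194.4 kg
  PbO: 4.679% × 500.1 = 23.40 kg
Balance tally, oxide-wise, applying the batch weights above, at the basis given (delivered sums recover each target up to rounding of the answer):
  SrO: 85.01·0.7042 = 59.86 kg (target 59.86 kg)
  BaO: 58.79·0.7755 = 45.59 kg (target 45.59 kg)
  ZrO2: 104.4·0.6757 = 70.54 kg (target 70.56 kg)
  Al2O3: 161.5·0.003000 + 106.2·0.9960 = 106.3 kg (target 106.3 kg)
  SiO2: 161.5·0.9950 + 104.4·0.3233 = 194.4 kg (target 194.4 kg)
  PbO: 23.42·0.9990 = 23.40 kg (target 23.40 kg)
The glass-mass cross-check: whole batch net of LOI = 500.1 kg (per-oxide target masses sum to 500.1 kg; basis as stated: 500.1 kg — differing by rounding only).
Adding the batch up: Σ batch = 539.3 kg; loss to ignition Σ batch·LOI = 39.22 kg; glass ÷ batch gives a yield of 92.73%.

Batch per 500.1 kg glaze:
  Barium carbonate: 58.79 kg
  Strontium carbonate: 85.01 kg
  PbO: 23.42 kg
  Silica sand: 161.5 kg
  Zircon: 104.4 kg
  Calcined alumina: 106.2 kg
Total batch = 539.3 kg; LOI loss = 39.22 kg; yield = 92.73%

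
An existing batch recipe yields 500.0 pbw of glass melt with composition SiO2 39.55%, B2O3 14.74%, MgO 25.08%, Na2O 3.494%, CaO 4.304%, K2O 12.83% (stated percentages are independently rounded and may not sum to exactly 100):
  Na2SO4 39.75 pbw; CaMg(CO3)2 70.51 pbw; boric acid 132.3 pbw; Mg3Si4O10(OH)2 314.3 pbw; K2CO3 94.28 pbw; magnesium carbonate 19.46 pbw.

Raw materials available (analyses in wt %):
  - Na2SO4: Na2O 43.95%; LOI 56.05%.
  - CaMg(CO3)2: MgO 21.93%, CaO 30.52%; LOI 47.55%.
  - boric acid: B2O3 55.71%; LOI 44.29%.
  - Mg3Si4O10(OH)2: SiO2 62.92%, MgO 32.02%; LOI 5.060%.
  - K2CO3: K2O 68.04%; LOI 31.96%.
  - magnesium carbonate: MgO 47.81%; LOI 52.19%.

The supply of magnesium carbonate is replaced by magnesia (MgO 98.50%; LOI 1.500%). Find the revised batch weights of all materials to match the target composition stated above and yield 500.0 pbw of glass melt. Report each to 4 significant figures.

All arithmetic carries full float precision end to end — values along the way appear rounded to four significant figures in the working. A single rounding completes each reported figure — the derived quantities (the totals, the six compositions, LOI, glass mass, the yield) are rebuilt at full precision from the batch weights per 500.0 pbw of glass as quoted within the problem or the answer.
Oxide-by-oxide targets in 500.0 pbw glass melt:
  SiO2: 39.55% × 500.0 = 197.8 pbw
  B2O3: 14.74% × 500.0 = 73.70 pbw
  MgO: 25.08% × 500.0 = 125.4 pbw
  Na2O: 3.494% × 500.0 = 17.47 pbw
  CaO: 4.304% × 500.0 = 21.52 pbw
  K2O: 12.83% × 500.0 = 64.15 pbw
Oxide-by-oxide audit given the weights on record, per the basis as stated (sums match the target masses within answer rounding):
  SiO2: 314.3·0.6292 = 197.8 pbw (target 197.8 pbw)
  B2O3: 132.3·0.5571 = 73.70 pbw (target 73.70 pbw)
  MgO: 70.51·0.2193 + 314.3·0.3202 + 9.444·0.9850 = 125.4 pbw (target 125.4 pbw)
  Na2O: 39.75·0.4395 = 17.47 pbw (target 17.47 pbw)
  CaO: 70.51·0.3052 = 21.52 pbw (target 21.52 pbw)
  K2O: 94.28·0.6804 = 64.15 pbw (target 64.15 pbw)
Auditing the glass mass value: whole batch net of LOI = 500.0 pbw (oxide target masses add up to 500.0 pbw; versus the stated basis of 500.0 pbw — differing by rounding only).
Adding the batch up: Σ batch = 660.6 pbw; ignition loss, Σ(batch × LOI) = 160.6 pbw; yield: glass divided by total = 75.69%.

Revised batch per 500.0 pbw glass melt:
  Na2SO4: 39.75 pbw
  CaMg(CO3)2: 70.51 pbw
  boric acid: 132.3 pbw
  Mg3Si4O10(OH)2: 314.3 pbw
  K2CO3: 94.28 pbw
  magnesia: 9.444 pbw
Total batch = 660.6 pbw; LOI loss = 160.6 pbw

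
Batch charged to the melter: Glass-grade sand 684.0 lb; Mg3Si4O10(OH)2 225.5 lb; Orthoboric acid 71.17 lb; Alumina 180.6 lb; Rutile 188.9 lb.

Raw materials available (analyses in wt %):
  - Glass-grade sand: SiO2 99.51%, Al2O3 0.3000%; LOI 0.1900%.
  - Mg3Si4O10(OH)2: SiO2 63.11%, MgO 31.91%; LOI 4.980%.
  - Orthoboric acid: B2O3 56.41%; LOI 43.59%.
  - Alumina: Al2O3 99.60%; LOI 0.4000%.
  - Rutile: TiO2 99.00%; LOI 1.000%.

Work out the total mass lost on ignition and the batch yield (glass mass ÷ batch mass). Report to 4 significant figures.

LOI loss = 46.16 lb; glass = 1304 lb; yield = 96.58%

Every computation holds exact precision at each step; values along the way are shown with 4-significant-digit rounding as written; every reported number is rounded just once. Derived quantities (the five compositions, LOI, net glass mass, the yield, the totals) are carried using the weight values on 1304 lb of glass at exact precision as quoted within the problem or answer text.
LOI of each material in turn:
  Glass-grade sand: 684.0 × 0.001900 = 1.300 lb
  Mg3Si4O10(OH)2: 225.5 × 0.04980 = 11.23 lb
  Orthoboric acid: 71.17 × 0.4359 = 31.02 lb
  Alumina: 180.6 × 0.004000 = 0.7224 lb
  Rutile: 188.9 × 0.01000 = 1.889 lb
Total LOI = 46.16 lb
Glass = batch − LOI = 1350 − 46.16 = 1304 lb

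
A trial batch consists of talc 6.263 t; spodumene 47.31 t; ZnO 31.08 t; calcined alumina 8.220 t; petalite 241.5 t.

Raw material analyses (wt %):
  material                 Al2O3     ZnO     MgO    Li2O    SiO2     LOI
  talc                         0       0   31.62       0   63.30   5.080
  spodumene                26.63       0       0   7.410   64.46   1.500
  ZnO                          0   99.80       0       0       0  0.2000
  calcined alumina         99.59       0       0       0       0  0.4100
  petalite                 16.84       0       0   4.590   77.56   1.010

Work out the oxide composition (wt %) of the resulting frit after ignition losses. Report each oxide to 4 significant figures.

The working math runs at exact precision through the solve; rounding to four significant figures applies to each mid-chain value as shown. A single rounding finalizes each reported figure — derived quantities, which include the totals, the yield, five oxide percentages, ignition loss, net glass mass, are computed at full float precision, exactly as printed in the problem or answer text, using the weight values for 330.8 t of glass.
Oxide masses out of the charge:
  Al2O3: 47.31·0.2663 + 8.220·0.9959 + 241.5·0.1684 = 61.45 t
  ZnO: 31.08·0.9980 = 31.02 t
  MgO: 6.263·0.3162 = 1.980 t
  Li2O: 47.31·0.07410 + 241.5·0.04590 = 14.59 t
  SiO2: 6.263·0.6330 + 47.31·0.6446 + 241.5·0.7756 = 221.8 t
LOI: 6.263·0.05080 + 47.31·0.01500 + 31.08·0.002000 + 8.220·0.004100 + 241.5·0.01010 = 3.563 t
Net of LOI, the glass mass = 334.4 − 3.563 = 330.8 t (the oxide masses sum to this)
wt % = oxide mass / glass mass × 100

Glass mass = 330.8 t (batch 334.4 − LOI 3.563).
Composition: Al2O3 18.58%, ZnO 9.376%, MgO 0.5986%, Li2O 4.411%, SiO2 67.04%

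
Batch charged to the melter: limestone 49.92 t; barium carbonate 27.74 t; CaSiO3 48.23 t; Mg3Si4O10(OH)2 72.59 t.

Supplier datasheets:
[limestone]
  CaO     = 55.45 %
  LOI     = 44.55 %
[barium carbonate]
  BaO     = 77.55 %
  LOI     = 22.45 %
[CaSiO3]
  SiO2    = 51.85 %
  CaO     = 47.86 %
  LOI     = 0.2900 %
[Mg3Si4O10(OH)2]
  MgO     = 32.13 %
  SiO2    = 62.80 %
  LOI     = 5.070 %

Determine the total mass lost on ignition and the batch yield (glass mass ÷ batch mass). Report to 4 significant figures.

Every computation runs at full float precision in all steps; intermediates are shown (rounded to 4 significant digits) as written — each reported number is rounded exactly once; the derived quantities, which include the totals, glass mass, LOI, yield, the four compositions, are recomputed at full precision, as they appear in either problem or answer, from the weighed amounts at 166.2 t of glass.
Ignition loss by material:
  limestone: 49.92 × 0.4455 = 22.24 t
  barium carbonate: 27.74 × 0.2245 = 6.228 t
  CaSiO3: 48.23 × 0.002900 = 0.1399 t
  Mg3Si4O10(OH)2: 72.59 × 0.05070 = 3.680 t
Total LOI = 32.29 t
Glass = batch − LOI = 198.5 − 32.29 = 166.2 t

LOI loss = 32.29 t; glass = 166.2 t; yield = 83.73%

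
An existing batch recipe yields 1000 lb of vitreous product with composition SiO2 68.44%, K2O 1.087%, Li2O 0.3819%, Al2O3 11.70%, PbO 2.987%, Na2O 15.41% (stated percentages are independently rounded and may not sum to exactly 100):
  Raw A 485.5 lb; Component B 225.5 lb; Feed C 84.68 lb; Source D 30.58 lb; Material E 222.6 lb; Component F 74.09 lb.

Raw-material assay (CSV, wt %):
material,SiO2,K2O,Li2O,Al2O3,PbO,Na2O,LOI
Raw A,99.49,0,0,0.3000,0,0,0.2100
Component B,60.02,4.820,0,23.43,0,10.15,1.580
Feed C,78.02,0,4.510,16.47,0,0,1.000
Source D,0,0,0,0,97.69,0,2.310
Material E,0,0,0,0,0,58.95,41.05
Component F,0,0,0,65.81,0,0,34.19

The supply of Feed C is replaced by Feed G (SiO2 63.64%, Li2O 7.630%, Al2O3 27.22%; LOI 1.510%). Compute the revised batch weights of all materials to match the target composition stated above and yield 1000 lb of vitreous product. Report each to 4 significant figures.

Revised batch per 1000 lb vitreous product:
  Raw A: 519.8 lb
  Component B: 225.5 lb
  Feed G: 50.05 lb
  Source D: 30.58 lb
  Material E: 222.6 lb
  Component F: 74.42 lb
Total batch = 1123 lb; LOI loss = 122.9 lb

Every computation keeps full float precision at every stage; mid-chain values are shown rounded to 4 significant figures in the printout — every reported figure is rounded a single time — the derived quantities (the totals, glass mass, ignition loss, yield, six oxide percentages) are carried starting from the weights on 1000 lb of glass in exact precision exactly as shown in the question or the answer.
Target masses of each oxide per 1000 lb vitreous product:
  SiO2: 68.44% × 1000 = 684.4 lb
  K2O: 1.087% × 1000 = 10.87 lb
  Li2O: 0.3819% × 1000 = 3.819 lb
  Al2O3: 11.70% × 1000 = 117.0 lb
  PbO: 2.987% × 1000 = 29.87 lb
  Na2O: 15.41% × 1000 = 154.1 lb
Checking each oxide sum using the reported weights, at the basis given (every target is met by its sum net of answer rounding effects):
  SiO2: 519.8·0.9949 + 225.5·0.6002 + 50.05·0.6364 = 684.3 lb (target 684.4 lb)
  K2O: 225.5·0.04820 = 10.87 lb (target 10.87 lb)
  Li2O: 50.05·0.07630 = 3.819 lb (target 3.819 lb)
  Al2O3: 519.8·0.003000 + 225.5·0.2343 + 50.05·0.2722 + 74.42·0.6581 = 117.0 lb (target 117.0 lb)
  PbO: 30.58·0.9769 = 29.87 lb (target 29.87 lb)
  Na2O: 225.5·0.1015 + 222.6·0.5895 = 154.1 lb (target 154.1 lb)
Glass mass check: the batch minus its LOI: 1000 lb (the targets, summed, come to 1000 lb; basis as stated: 1000 lb — differing by rounding only).
Total batch = Σ batch = 1123 lb; Σ batch·LOI gives LOI loss = 122.9 lb; glass ÷ batch gives a yield of 89.05%.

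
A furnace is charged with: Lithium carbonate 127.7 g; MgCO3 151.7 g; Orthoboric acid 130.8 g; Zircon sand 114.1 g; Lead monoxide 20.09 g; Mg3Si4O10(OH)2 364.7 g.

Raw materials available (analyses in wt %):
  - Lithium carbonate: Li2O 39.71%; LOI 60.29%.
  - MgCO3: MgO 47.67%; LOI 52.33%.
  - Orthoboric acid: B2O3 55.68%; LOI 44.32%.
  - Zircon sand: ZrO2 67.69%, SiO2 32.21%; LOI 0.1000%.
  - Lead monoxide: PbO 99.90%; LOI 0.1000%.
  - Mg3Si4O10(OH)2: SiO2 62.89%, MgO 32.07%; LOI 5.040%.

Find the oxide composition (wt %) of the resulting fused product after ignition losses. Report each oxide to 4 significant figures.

In-progress results are printed (rounded to 4 significant digits) on the page. Every computation runs at full float precision from first step to last; every reported figure includes exactly one rounding. The derived quantities, which include yield, the six compositions, ignition loss, glass mass, the totals, are carried in full float precision, precisely as stated by either problem or answer, starting from the weights per 676.2 g of glass.
Delivered oxide masses:
  Li2O: 127.7·0.3971 = 50.71 g
  ZrO2: 114.1·0.6769 = 77.23 g
  SiO2: 114.1·0.3221 + 364.7·0.6289 = 266.1 g
  B2O3: 130.8·0.5568 = 72.83 g
  PbO: 20.09·0.9990 = 20.07 g
  MgO: 151.7·0.4767 + 364.7·0.3207 = 189.3 g
LOI: 127.7·0.6029 + 151.7·0.5233 + 130.8·0.4432 + 114.1·0.001000 + 20.09·0.001000 + 364.7·0.05040 = 232.9 g
Glass = total batch minus LOI = 909.1 − 232.9 = 676.2 g (consistent with Σ oxide mass)
each wt % is 100 × oxide ÷ glass

Glass mass = 676.2 g (batch 909.1 − LOI 232.9).
Composition: Li2O 7.499%, ZrO2 11.42%, SiO2 39.35%, B2O3 10.77%, PbO 2.968%, MgO 27.99%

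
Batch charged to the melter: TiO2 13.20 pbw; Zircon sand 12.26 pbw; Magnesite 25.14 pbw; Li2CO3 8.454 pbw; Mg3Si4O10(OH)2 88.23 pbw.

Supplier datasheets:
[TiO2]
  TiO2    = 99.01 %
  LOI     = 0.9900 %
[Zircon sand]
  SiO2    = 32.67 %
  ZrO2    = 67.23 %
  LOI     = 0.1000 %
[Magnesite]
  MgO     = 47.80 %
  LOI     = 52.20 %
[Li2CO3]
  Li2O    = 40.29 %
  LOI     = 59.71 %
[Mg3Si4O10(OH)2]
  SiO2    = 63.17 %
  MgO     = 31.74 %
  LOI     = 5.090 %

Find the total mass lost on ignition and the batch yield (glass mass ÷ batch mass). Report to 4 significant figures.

LOI loss = 22.80 pbw; glass = 124.5 pbw; yield = 84.52%

Working values are shown, rounded to 4 significant digits, when written out — the whole derivation maintains exact precision all the way through. A single rounding produces every reported figure. Derived quantities, including net glass mass, LOI, yield, five oxide percentages, totals, are carried from the batch weights on 124.5 pbw of glass at full precision, precisely as stated by the problem or answer text.
Loss on ignition, line by line:
  TiO2: 13.20 × 0.009900 = 0.1307 pbw
  Zircon sand: 12.26 × 0.001000 = 0.01226 pbw
  Magnesite: 25.14 × 0.5220 = 13.12 pbw
  Li2CO3: 8.454 × 0.5971 = 5.048 pbw
  Mg3Si4O10(OH)2: 88.23 × 0.05090 = 4.491 pbw
Total LOI = 22.80 pbw
Glass = batch − LOI = 147.3 − 22.80 = 124.5 pbw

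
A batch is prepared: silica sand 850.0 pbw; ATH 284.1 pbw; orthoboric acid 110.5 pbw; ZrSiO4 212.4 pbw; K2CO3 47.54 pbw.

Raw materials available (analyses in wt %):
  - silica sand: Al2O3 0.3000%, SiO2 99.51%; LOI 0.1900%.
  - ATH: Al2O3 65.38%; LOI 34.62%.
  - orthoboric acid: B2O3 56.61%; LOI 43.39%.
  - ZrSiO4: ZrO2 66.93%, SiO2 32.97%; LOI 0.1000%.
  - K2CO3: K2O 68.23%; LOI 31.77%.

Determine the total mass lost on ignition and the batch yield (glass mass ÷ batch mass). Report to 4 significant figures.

LOI loss = 163.2 pbw; glass = 1341 pbw; yield = 89.15%

Every computation holds full float precision end to end. Intermediates are shown (rounded to 4 significant digits) on the page; exactly one rounding is applied to every reported value; all derived quantities, which include the yield, glass mass, the totals, the five compositions, LOI, are rebuilt at exact precision, as they appear in question or answer, starting from the weights per 1341 pbw of glass.
Loss on ignition, line by line:
  silica sand: 850.0 × 0.001900 = 1.615 pbw
  ATH: 284.1 × 0.3462 = 98.36 pbw
  orthoboric acid: 110.5 × 0.4339 = 47.95 pbw
  ZrSiO4: 212.4 × 0.001000 = 0.2124 pbw
  K2CO3: 47.54 × 0.3177 = 15.10 pbw
Total LOI = 163.2 pbw
Glass = batch − LOI = 1505 − 163.2 = 1341 pbw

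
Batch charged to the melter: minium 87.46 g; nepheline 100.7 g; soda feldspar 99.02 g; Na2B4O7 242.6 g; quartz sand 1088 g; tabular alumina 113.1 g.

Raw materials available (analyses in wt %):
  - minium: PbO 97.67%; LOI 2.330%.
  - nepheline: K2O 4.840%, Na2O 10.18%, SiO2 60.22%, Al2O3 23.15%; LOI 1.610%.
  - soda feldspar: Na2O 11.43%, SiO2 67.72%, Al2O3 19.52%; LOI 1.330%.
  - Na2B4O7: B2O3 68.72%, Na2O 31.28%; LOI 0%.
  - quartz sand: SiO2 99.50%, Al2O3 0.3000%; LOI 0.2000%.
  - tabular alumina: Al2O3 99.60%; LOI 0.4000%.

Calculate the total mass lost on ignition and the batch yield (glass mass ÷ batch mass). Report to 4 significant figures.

LOI loss = 7.604 g; glass = 1723 g; yield = 99.56%

In-progress results are shown with 4-significant-digit rounding on the page — all internal work holds full precision throughout. Each reported figure is rounded only once — derived quantities are rebuilt at full float precision (ignition loss, net glass mass, six oxide percentages, totals, the yield) starting from the weights at 1723 g of glass, as written in the problem or answer text.
Material-by-material LOI:
  minium: 87.46 × 0.02330 = 2.038 g
  nepheline: 100.7 × 0.01610 = 1.621 g
  soda feldspar: 99.02 × 0.01330 = 1.317 g
  Na2B4O7: 242.6 × 0 = 0 g
  quartz sand: 1088 × 0.002000 = 2.176 g
  tabular alumina: 113.1 × 0.004000 = 0.4524 g
Total LOI = 7.604 g
Glass = batch − LOI = 1731 − 7.604 = 1723 g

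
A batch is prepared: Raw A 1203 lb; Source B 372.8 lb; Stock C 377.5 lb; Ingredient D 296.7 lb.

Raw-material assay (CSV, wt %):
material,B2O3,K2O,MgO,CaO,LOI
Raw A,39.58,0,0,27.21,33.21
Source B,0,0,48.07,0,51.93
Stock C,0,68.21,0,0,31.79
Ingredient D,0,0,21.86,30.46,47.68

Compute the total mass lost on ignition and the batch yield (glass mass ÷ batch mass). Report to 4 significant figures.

Values along the way appear, rounded to 4 significant figures, as written. All arithmetic runs at exact precision end to end; every reported result is rounded once only; the derived quantities, including the yield, the totals, glass mass, ignition loss, four oxide percentages, are carried starting from the weights at 1395 lb of glass at exact precision as given in the problem or the answer.
Loss on ignition, line by line:
  Raw A: 1203 × 0.3321 = 399.5 lb
  Source B: 372.8 × 0.5193 = 193.6 lb
  Stock C: 377.5 × 0.3179 = 120.0 lb
  Ingredient D: 296.7 × 0.4768 = 141.5 lb
Total LOI = 854.6 lb
Glass = batch − LOI = 2250 − 854.6 = 1395 lb

LOI loss = 854.6 lb; glass = 1395 lb; yield = 62.02%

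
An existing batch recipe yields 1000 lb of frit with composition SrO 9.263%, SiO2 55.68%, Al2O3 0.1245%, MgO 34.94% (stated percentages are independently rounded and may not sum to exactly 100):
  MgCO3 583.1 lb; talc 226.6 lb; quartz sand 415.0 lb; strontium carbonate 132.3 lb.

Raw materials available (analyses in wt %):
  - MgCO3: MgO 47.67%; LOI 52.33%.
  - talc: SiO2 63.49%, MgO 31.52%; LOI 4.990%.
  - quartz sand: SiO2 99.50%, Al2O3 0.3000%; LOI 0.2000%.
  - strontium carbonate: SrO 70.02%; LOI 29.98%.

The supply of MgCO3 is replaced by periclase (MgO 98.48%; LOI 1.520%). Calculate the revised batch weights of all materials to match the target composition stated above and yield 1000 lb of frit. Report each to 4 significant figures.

Revised batch per 1000 lb frit:
  periclase: 282.3 lb
  talc: 226.6 lb
  quartz sand: 415.0 lb
  strontium carbonate: 132.3 lb
Total batch = 1056 lb; LOI loss = 56.09 lb

Values along the way are printed, rounded to 4 significant digits, when written out — the working math keeps exact precision end to end. Each reported number takes exactly one rounding — all derived quantities, which include four oxide percentages, the totals, yield, net glass mass, LOI, are computed at full float precision, precisely as stated by the problem or the answer, from the weighed amounts for 1000 lb of glass.
Oxide mass targets, per 1000 lb frit:
  SrO: 9.263% × 1000 = 92.63 lb
  SiO2: 55.68% × 1000 = 556.8 lb
  Al2O3: 0.1245% × 1000 = 1.245 lb
  MgO: 34.94% × 1000 = 349.4 lb
Per-oxide balance check on the weights just shown, relative to the basis at hand (summed amounts equal target values given rounding of the digits):
  SrO: 132.3·0.7002 = 92.64 lb (target 92.63 lb)
  SiO2: 226.6·0.6349 + 415.0·0.9950 = 556.8 lb (target 556.8 lb)
  Al2O3: 415.0·0.003000 = 1.245 lb (target 1.245 lb)
  MgO: 282.3·0.9848 + 226.6·0.3152 = 349.4 lb (target 349.4 lb)
Glass-mass closure: total batch − LOI = 1000 lb (the targets, summed, come to 1000 lb; basis as stated: 1000 lb — a pure rounding effect).
Batch grand total — Σ batch = 1056 lb; ignition loss, Σ(batch × LOI) = 56.09 lb; yield, glass over the total, = 94.69%.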